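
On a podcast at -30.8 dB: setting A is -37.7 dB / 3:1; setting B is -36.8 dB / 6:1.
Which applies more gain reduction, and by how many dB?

B, by 0.4 dB

A: overshoot 6.9 dB → output overshoot 2.3 dB → GR 4.6 dB.
B: overshoot 6 dB → output overshoot 1 dB → GR 5 dB.
B reduces 0.4 dB more.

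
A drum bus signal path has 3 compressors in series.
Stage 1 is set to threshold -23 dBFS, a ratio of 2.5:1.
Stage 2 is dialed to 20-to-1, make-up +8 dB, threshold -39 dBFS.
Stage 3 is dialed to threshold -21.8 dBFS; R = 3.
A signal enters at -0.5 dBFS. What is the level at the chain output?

-29.75 dBFS

Stage 1: 22.5 dB above -23 dBFS, reduced 2.5:1 to 9 dB above → -14 dBFS.
Stage 2: overshoot 25 dB → 25/20 = 1.25 dB → -37.75 dBFS; +8 dB make-up → -29.75 dBFS.
Stage 3: -29.75 dBFS ≤ -21.8 dBFS, so stage 3 doesn't engage; output -29.75 dBFS.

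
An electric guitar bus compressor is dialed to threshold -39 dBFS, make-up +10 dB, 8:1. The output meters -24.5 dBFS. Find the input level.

-3 dBFS

Before make-up, the level was -24.5 − 10 = -34.5 dBFS.
That's 4.5 dB above the -39 dBFS threshold.
Undo the ratio: input overshoot = 4.5 × 8 = 36 dB, giving input = -3 dBFS.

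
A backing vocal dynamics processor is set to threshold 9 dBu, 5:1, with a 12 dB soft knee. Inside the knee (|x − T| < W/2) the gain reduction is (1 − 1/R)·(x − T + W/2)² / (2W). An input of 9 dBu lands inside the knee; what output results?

7.8 dBu

x − T + W/2 = 9 − 9 + 6 = 6.
GR = (1 − 1/5) × 6² / 24 = 0.8 × 36 / 24 = 1.2 dB.
Output = 9 − 1.2 = 7.8 dBu.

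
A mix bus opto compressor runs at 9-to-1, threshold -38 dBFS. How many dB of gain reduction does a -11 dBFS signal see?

24 dB

Overshoot = -11 − (-38) = 27 dB.
After 9:1 compression the overshoot becomes 27/9 = 3 dB.
So the signal is attenuated by 27 − 3 = 24 dB.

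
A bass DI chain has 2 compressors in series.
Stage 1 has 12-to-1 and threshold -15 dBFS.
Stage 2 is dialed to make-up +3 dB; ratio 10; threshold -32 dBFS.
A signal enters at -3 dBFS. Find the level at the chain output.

-27.2 dBFS

Stage 1: overshoot 12 dB → 12/12 = 1 dB → -14 dBFS.
Stage 2: -14 dBFS is 18 dB over -32 dBFS; at 10:1 that becomes 1.8 dB over, giving -30.2 dBFS; +3 dB make-up → -27.2 dBFS.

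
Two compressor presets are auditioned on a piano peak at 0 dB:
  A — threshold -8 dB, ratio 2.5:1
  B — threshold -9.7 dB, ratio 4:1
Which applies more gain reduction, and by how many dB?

B, by 2.475 dB

A: 8 dB over, compressed to 3.2 dB over, so 4.8 dB of GR.
B: 9.7 dB over, compressed to 2.425 dB over, so 7.275 dB of GR.
Difference: 2.475 dB in favour of B.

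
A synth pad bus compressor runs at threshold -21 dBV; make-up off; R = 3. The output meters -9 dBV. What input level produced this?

15 dBV

That's 12 dB above the -21 dBV threshold.
Undo the ratio: input overshoot = 12 × 3 = 36 dB, giving input = 15 dBV.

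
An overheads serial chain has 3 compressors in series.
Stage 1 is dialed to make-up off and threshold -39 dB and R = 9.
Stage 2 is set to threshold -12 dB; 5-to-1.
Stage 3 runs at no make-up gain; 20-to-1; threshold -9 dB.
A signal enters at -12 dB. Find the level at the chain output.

-36 dB

Stage 1: overshoot 27 dB → 27/9 = 3 dB → -36 dB.
Stage 2: -36 dB is at or below the -12 dB threshold — no compression; output -36 dB.
Stage 3: below threshold (-36 ≤ -9); passes unchanged; output -36 dB.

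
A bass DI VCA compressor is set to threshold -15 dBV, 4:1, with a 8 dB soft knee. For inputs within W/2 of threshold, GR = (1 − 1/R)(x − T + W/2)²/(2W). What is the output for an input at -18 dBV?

x − T + W/2 = -18 − (-15) + 4 = 1.
GR = (1 − 1/4) × 1² / 16 = 0.75 × 1 / 16 = 0.046875 dB.
Output = -18 − 0.046875 = -18.046875 dBV.

-18.046875 dBV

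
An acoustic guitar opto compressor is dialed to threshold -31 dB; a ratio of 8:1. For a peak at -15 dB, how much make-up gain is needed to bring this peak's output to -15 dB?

The peak compresses to -31 + 16/8 = -29 dB.
To reach -15 dB requires -15 − (-29) = 14 dB of make-up.

14 dB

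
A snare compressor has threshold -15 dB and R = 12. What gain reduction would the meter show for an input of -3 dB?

The signal is 12 dB above threshold.
At 12:1, output sits 12/12 = 1 dB above threshold.
Gain reduction = 12 − 1 = 11 dB.

11 dB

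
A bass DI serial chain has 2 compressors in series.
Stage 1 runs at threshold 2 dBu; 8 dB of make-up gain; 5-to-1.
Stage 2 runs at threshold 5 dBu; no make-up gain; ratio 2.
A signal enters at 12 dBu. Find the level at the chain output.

Stage 1: overshoot 10 dB → 10/5 = 2 dB → 4 dBu; +8 dB make-up → 12 dBu.
Stage 2: 7 dB above 5 dBu, reduced 2:1 to 3.5 dB above → 8.5 dBu.

8.5 dBu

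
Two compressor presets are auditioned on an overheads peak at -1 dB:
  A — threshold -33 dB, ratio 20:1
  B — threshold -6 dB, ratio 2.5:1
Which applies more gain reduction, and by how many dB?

A: GR = 32 − 32/20 = 30.4 dB.
B: GR = 5 − 5/2.5 = 3 dB.
Difference: 27.4 dB in favour of A.

A, by 27.4 dB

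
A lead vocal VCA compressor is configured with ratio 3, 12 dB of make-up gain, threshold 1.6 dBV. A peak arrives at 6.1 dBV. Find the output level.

15.1 dBV

6.1 dBV sits 4.5 dB over threshold.
The 4.5 dB excess becomes 1.5 dB after 3:1 reduction.
Output = 1.6 + 1.5 = 3.1 dBV; make-up adds 12 dB, giving 15.1 dBV.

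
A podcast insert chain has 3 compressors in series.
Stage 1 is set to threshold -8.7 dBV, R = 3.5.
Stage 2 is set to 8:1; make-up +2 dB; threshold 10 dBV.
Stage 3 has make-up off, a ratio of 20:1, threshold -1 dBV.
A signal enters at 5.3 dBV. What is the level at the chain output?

Stage 1: 14 dB above -8.7 dBV, reduced 3.5:1 to 4 dB above → -4.7 dBV.
Stage 2: below threshold (-4.7 ≤ 10); passes unchanged; make-up brings it to -2.7 dBV.
Stage 3: -2.7 dBV is at or below the -1 dBV threshold — no compression; output -2.7 dBV.

-2.7 dBV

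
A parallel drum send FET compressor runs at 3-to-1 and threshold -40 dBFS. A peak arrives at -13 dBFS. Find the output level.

-31 dBFS

The input is 27 dB above the -40 dBFS threshold.
At 3:1 the overshoot is divided by 3, leaving 9 dB above threshold.
That puts the output at -31 dBFS.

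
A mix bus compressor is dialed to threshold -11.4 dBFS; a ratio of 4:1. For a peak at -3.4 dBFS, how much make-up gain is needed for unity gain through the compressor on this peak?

6 dB

Without make-up, output = threshold + overshoot/4 = -11.4 + 2 = -9.4 dBFS.
Gap to target: 6 dB.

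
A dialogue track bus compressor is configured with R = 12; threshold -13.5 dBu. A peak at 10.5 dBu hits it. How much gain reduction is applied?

The signal is 24 dB above threshold.
At 12:1, output sits 24/12 = 2 dB above threshold.
Gain reduction = 24 − 2 = 22 dB.

22 dB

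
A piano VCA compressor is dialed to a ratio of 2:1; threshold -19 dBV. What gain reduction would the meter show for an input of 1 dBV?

The signal is 20 dB above threshold.
A 2:1 ratio leaves 10 dB of that excess.
Gain reduction = 20 − 10 = 10 dB.

10 dB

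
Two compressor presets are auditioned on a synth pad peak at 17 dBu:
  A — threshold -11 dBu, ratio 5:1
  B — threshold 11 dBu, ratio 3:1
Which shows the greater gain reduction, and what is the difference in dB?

A: overshoot 28 dB → output overshoot 5.6 dB → GR 22.4 dB.
B: overshoot 6 dB → output overshoot 2 dB → GR 4 dB.
A applies 18.4 dB more gain reduction.

A, by 18.4 dB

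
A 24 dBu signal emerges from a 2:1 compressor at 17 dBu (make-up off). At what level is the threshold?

Input is 14 dB above T (since output overshoot × R = input overshoot: (17 − T)·2 = 24 − T gives T = 10 dBu).
Check: 10 + (24 − 10)/2 = 10 + 7 = 17 dBu. ✓

10 dBu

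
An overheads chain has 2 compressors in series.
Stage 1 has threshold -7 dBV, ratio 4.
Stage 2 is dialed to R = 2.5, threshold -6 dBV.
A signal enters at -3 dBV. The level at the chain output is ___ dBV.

-6 dBV

Stage 1: 4 dB above -7 dBV, reduced 4:1 to 1 dB above → -6 dBV.
Stage 2: below threshold (-6 ≤ -6); passes unchanged; output -6 dBV.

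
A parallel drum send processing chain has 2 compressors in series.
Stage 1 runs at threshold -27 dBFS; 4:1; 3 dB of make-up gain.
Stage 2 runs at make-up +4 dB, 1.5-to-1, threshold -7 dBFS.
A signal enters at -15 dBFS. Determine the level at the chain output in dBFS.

-17 dBFS

Stage 1: -15 dBFS is 12 dB over -27 dBFS; at 4:1 that becomes 3 dB over, giving -24 dBFS; +3 dB make-up → -21 dBFS.
Stage 2: -21 dBFS is at or below the -7 dBFS threshold — no compression; make-up brings it to -17 dBFS.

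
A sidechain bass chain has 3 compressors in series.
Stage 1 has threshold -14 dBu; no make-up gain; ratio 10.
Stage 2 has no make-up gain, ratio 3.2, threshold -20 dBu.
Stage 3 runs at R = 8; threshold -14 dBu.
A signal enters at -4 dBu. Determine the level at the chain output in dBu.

-17.8125 dBu

Stage 1: overshoot 10 dB → 10/10 = 1 dB → -13 dBu.
Stage 2: -13 dBu is 7 dB over -20 dBu; at 3.2:1 that becomes 2.1875 dB over, giving -17.8125 dBu.
Stage 3: -17.8125 dBu is at or below the -14 dBu threshold — no compression; output -17.8125 dBu.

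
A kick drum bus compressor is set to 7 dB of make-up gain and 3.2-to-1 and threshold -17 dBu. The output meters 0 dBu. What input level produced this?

Stripping the +7 dB make-up gives -7 dBu at the gain stage.
Post-compression overshoot = -7 − (-17) = 10 dB.
Before 3.2:1 compression the overshoot was 10 × 3.2 = 32 dB, so input = -17 + 32 = 15 dBu.

15 dBu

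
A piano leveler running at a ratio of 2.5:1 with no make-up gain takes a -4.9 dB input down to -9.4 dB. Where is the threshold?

Let T be the threshold. Output overshoot = (input overshoot)/R, so -9.4 − T = (-4.9 − T)/2.5.
2.5·(-9.4 − T) = -4.9 − T → 1.5·T = -23.5 − (-4.9) = -18.6.
T = -18.6/1.5 = -12.4 dB.

-12.4 dB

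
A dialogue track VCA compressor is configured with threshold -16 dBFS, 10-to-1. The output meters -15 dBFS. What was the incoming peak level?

-6 dBFS

The compressed level sits -15 − (-16) = 1 dB over threshold.
Input overshoot = R × output overshoot = 10 dB → input = -16 + 10 = -6 dBFS.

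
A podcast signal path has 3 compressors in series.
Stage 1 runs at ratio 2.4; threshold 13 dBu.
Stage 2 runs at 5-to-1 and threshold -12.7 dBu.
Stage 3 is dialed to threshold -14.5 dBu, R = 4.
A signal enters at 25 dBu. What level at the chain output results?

-12.515 dBu

Stage 1: overshoot 12 dB → 12/2.4 = 5 dB → 18 dBu.
Stage 2: 30.7 dB above -12.7 dBu, reduced 5:1 to 6.14 dB above → -6.56 dBu.
Stage 3: -6.56 dBu is 7.94 dB over -14.5 dBu; at 4:1 that becomes 1.985 dB over, giving -12.515 dBu.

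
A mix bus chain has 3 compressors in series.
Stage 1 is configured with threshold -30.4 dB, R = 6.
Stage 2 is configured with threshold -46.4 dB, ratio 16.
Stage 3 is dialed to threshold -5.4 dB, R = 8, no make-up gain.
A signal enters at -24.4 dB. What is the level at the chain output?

-45.3375 dB

Stage 1: 6 dB above -30.4 dB, reduced 6:1 to 1 dB above → -29.4 dB.
Stage 2: overshoot 17 dB → 17/16 = 1.0625 dB → -45.3375 dB.
Stage 3: -45.3375 dB ≤ -5.4 dB, so stage 3 doesn't engage; output -45.3375 dB.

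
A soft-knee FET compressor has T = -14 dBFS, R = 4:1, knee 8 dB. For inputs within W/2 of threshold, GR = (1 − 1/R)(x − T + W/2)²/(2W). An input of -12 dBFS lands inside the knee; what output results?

x − T + W/2 = -12 − (-14) + 4 = 6.
GR = (1 − 1/4) × 6² / 16 = 0.75 × 36 / 16 = 1.6875 dB.
Output = -12 − 1.6875 = -13.6875 dBFS.

-13.6875 dBFS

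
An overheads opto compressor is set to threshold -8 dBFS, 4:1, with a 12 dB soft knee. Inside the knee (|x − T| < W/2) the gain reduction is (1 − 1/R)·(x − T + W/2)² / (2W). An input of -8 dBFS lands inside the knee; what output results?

-9.125 dBFS

x − T + W/2 = -8 − (-8) + 6 = 6.
GR = (1 − 1/4) × 6² / 24 = 0.75 × 36 / 24 = 1.125 dB.
Output = -8 − 1.125 = -9.125 dBFS.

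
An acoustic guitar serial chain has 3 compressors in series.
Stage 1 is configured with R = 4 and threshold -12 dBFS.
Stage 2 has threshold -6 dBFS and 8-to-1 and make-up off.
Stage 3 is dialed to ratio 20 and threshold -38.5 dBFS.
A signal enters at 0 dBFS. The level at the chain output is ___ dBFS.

-37.025 dBFS

Stage 1: overshoot 12 dB → 12/4 = 3 dB → -9 dBFS.
Stage 2: -9 dBFS is at or below the -6 dBFS threshold — no compression; output -9 dBFS.
Stage 3: 29.5 dB above -38.5 dBFS, reduced 20:1 to 1.475 dB above → -37.025 dBFS.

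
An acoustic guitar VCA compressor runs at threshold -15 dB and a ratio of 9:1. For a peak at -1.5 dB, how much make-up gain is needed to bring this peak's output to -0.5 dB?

13 dB

The peak compresses to -15 + 13.5/9 = -13.5 dB.
To reach -0.5 dB requires -0.5 − (-13.5) = 13 dB of make-up.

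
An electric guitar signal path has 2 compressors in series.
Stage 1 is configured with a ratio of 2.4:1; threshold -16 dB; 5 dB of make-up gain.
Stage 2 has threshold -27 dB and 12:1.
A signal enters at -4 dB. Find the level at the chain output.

-25.25 dB

Stage 1: 12 dB above -16 dB, reduced 2.4:1 to 5 dB above → -11 dB; +5 dB make-up → -6 dB.
Stage 2: overshoot 21 dB → 21/12 = 1.75 dB → -25.25 dB.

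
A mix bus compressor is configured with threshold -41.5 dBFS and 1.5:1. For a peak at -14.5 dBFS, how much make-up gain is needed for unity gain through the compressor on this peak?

9 dB

Without make-up, output = threshold + overshoot/1.5 = -41.5 + 18 = -23.5 dBFS.
Gap to target: 9 dB.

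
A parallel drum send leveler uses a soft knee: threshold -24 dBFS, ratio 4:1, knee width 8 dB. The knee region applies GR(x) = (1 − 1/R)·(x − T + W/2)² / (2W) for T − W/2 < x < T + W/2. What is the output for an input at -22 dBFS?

x − T + W/2 = -22 − (-24) + 4 = 6.
GR = (1 − 1/4) × 6² / 16 = 0.75 × 36 / 16 = 1.6875 dB.
Output = -22 − 1.6875 = -23.6875 dBFS.

-23.6875 dBFS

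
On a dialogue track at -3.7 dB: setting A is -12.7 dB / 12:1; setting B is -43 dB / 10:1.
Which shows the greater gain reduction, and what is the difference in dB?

A: overshoot 9 dB → output overshoot 0.75 dB → GR 8.25 dB.
B: overshoot 39.3 dB → output overshoot 3.93 dB → GR 35.37 dB.
Difference: 27.12 dB in favour of B.

B, by 27.12 dB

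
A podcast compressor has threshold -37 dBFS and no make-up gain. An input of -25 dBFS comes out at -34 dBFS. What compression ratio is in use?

4:1

Input overshoot = -25 − (-37) = 12 dB; output overshoot = -34 − (-37) = 3 dB.
Ratio = 12 / 3 = 4.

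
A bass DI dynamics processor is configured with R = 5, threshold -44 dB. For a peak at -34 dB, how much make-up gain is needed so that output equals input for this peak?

Overshoot 10 dB → 10/5 = 2 dB after compression, so the compressed level is -44 + 2 = -42 dB.
Make-up = target − compressed = -34 − (-42) = 8 dB.

8 dB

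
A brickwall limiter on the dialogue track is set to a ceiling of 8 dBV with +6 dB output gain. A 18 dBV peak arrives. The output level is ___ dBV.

14 dBV

The limiter clamps the peak to its 8 dBV ceiling.
Output gain then adds 6 dB: 8 + 6 = 14 dBV.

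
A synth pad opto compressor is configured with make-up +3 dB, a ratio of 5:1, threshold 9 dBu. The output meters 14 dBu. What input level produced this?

19 dBu

Before make-up, the level was 14 − 3 = 11 dBu.
The compressed level sits 11 − 9 = 2 dB over threshold.
Before 5:1 compression the overshoot was 2 × 5 = 10 dB, so input = 9 + 10 = 19 dBu.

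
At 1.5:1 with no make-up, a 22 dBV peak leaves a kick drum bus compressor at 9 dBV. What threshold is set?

-17 dBV

Let T be the threshold. Output overshoot = (input overshoot)/R, so 9 − T = (22 − T)/1.5.
1.5·(9 − T) = 22 − T → 0.5·T = 13.5 − 22 = -8.5.
T = -8.5/0.5 = -17 dBV.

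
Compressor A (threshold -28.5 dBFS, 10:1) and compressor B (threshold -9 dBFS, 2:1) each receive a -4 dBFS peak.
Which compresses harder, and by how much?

A: overshoot 24.5 dB → output overshoot 2.45 dB → GR 22.05 dB.
B: overshoot 5 dB → output overshoot 2.5 dB → GR 2.5 dB.
Difference: 19.55 dB in favour of A.

A, by 19.55 dB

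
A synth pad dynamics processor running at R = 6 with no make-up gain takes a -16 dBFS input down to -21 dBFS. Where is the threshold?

Input is 6 dB above T (since output overshoot × R = input overshoot: (-21 − T)·6 = -16 − T gives T = -22 dBFS).
Check: -22 + (-16 − (-22))/6 = -22 + 1 = -21 dBFS. ✓

-22 dBFS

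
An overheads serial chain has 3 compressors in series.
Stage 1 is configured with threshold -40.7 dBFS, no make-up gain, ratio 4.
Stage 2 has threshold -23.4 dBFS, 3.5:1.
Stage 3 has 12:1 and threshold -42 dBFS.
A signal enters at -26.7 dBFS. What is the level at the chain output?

Stage 1: overshoot 14 dB → 14/4 = 3.5 dB → -37.2 dBFS.
Stage 2: below threshold (-37.2 ≤ -23.4); passes unchanged; output -37.2 dBFS.
Stage 3: overshoot 4.8 dB → 4.8/12 = 0.4 dB → -41.6 dBFS.

-41.6 dBFS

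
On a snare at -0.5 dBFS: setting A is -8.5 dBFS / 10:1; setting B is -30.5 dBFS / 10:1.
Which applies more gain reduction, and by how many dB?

A: overshoot 8 dB → output overshoot 0.8 dB → GR 7.2 dB.
B: overshoot 30 dB → output overshoot 3 dB → GR 27 dB.
B reduces 19.8 dB more.

B, by 19.8 dB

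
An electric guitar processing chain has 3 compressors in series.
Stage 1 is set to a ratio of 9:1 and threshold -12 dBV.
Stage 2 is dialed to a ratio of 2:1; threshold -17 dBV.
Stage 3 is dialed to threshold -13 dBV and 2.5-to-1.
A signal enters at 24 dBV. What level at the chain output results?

-12.8 dBV

Stage 1: 24 dBV is 36 dB over -12 dBV; at 9:1 that becomes 4 dB over, giving -8 dBV.
Stage 2: 9 dB above -17 dBV, reduced 2:1 to 4.5 dB above → -12.5 dBV.
Stage 3: 0.5 dB above -13 dBV, reduced 2.5:1 to 0.2 dB above → -12.8 dBV.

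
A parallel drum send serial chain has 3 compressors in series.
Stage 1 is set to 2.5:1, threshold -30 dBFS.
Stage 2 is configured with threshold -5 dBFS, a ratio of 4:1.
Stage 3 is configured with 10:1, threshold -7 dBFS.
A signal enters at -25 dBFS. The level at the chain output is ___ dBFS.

-28 dBFS

Stage 1: overshoot 5 dB → 5/2.5 = 2 dB → -28 dBFS.
Stage 2: -28 dBFS ≤ -5 dBFS, so stage 2 doesn't engage; output -28 dBFS.
Stage 3: -28 dBFS ≤ -7 dBFS, so stage 3 doesn't engage; output -28 dBFS.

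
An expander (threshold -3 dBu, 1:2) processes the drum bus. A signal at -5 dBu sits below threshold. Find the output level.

Undershoot = (-3) − (-5) = 2 dB.
At 1:2, that expands to 4 dB under threshold.
Output = -3 − 4 = -7 dBu.

-7 dBu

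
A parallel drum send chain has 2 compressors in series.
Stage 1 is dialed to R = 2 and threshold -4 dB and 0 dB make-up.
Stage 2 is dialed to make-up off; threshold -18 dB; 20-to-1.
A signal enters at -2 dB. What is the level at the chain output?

-17.25 dB

Stage 1: -2 dB is 2 dB over -4 dB; at 2:1 that becomes 1 dB over, giving -3 dB.
Stage 2: 15 dB above -18 dB, reduced 20:1 to 0.75 dB above → -17.25 dB.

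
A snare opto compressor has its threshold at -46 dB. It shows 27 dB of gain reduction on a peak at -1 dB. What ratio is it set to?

2.5:1

Input overshoot = -1 − (-46) = 45 dB.
Output overshoot = 45 − 27 = 18 dB.
Ratio = input overshoot / output overshoot = 45 / 18 = 2.5.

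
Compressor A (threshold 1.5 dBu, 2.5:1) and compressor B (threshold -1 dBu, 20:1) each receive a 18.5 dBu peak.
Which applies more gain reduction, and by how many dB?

B, by 8.325 dB

A: 17 dB over, compressed to 6.8 dB over, so 10.2 dB of GR.
B: 19.5 dB over, compressed to 0.975 dB over, so 18.525 dB of GR.
B reduces 8.325 dB more.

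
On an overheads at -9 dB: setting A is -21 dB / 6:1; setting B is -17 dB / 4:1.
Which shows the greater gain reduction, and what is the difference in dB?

A: GR = 12 − 12/6 = 10 dB.
B: GR = 8 − 8/4 = 6 dB.
A reduces 4 dB more.

A, by 4 dB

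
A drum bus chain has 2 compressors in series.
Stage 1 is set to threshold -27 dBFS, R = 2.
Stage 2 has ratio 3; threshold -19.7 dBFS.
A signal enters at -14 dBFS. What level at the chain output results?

-20.5 dBFS

Stage 1: 13 dB above -27 dBFS, reduced 2:1 to 6.5 dB above → -20.5 dBFS.
Stage 2: -20.5 dBFS is at or below the -19.7 dBFS threshold — no compression; output -20.5 dBFS.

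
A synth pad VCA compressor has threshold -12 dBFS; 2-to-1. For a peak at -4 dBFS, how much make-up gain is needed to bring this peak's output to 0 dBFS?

8 dB

The peak compresses to -12 + 8/2 = -8 dBFS.
To reach 0 dBFS requires 0 − (-8) = 8 dB of make-up.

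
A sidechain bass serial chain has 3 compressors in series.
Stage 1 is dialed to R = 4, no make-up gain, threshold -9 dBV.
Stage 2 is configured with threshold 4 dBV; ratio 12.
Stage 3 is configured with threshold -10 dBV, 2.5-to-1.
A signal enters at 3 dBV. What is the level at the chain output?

-8.4 dBV

Stage 1: overshoot 12 dB → 12/4 = 3 dB → -6 dBV.
Stage 2: below threshold (-6 ≤ 4); passes unchanged; output -6 dBV.
Stage 3: 4 dB above -10 dBV, reduced 2.5:1 to 1.6 dB above → -8.4 dBV.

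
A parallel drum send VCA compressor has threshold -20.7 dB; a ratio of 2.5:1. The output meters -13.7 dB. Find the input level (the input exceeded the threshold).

-3.2 dB

The compressed level sits -13.7 − (-20.7) = 7 dB over threshold.
Before 2.5:1 compression the overshoot was 7 × 2.5 = 17.5 dB, so input = -20.7 + 17.5 = -3.2 dB.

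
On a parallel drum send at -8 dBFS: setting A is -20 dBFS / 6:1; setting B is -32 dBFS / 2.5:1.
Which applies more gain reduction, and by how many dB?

B, by 4.4 dB

A: 12 dB over, compressed to 2 dB over, so 10 dB of GR.
B: 24 dB over, compressed to 9.6 dB over, so 14.4 dB of GR.
B reduces 4.4 dB more.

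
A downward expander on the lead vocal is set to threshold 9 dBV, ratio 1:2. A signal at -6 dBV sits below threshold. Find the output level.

-21 dBV

Undershoot = 9 − (-6) = 15 dB.
At 1:2, that expands to 30 dB under threshold.
Output = 9 − 30 = -21 dBV.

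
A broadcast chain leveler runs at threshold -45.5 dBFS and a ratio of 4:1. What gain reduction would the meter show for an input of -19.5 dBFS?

-19.5 dBFS exceeds the threshold by 26 dB.
At 4:1, output sits 26/4 = 6.5 dB above threshold.
GR = overshoot in − overshoot out = 26 − 6.5 = 19.5 dB.

19.5 dB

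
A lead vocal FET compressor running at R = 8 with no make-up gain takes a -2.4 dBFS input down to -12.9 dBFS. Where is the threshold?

Let T be the threshold. Output overshoot = (input overshoot)/R, so -12.9 − T = (-2.4 − T)/8.
8·(-12.9 − T) = -2.4 − T → 7·T = -103.2 − (-2.4) = -100.8.
T = -100.8/7 = -14.4 dBFS.

-14.4 dBFS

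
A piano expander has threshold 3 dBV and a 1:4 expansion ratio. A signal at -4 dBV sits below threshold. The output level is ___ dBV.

-25 dBV

The input is 7 dB below the 3 dBV threshold.
A 1:4 expander multiplies undershoot by 4: 7 × 4 = 28 dB below threshold.
Output = 3 − 28 = -25 dBV.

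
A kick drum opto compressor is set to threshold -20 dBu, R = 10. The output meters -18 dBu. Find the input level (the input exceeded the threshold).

The compressed level sits -18 − (-20) = 2 dB over threshold.
Before 10:1 compression the overshoot was 2 × 10 = 20 dB, so input = -20 + 20 = 0 dBu.

0 dBu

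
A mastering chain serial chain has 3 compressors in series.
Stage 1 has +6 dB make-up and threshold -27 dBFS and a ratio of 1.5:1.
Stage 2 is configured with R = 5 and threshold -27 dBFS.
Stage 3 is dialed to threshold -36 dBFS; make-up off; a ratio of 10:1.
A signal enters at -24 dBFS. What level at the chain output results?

-34.94 dBFS

Stage 1: -24 dBFS is 3 dB over -27 dBFS; at 1.5:1 that becomes 2 dB over, giving -25 dBFS; +6 dB make-up → -19 dBFS.
Stage 2: 8 dB above -27 dBFS, reduced 5:1 to 1.6 dB above → -25.4 dBFS.
Stage 3: 10.6 dB above -36 dBFS, reduced 10:1 to 1.06 dB above → -34.94 dBFS.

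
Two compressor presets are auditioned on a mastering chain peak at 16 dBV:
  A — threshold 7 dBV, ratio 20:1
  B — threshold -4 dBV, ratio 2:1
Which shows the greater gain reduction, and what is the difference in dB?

B, by 1.45 dB

A: overshoot 9 dB → output overshoot 0.45 dB → GR 8.55 dB.
B: overshoot 20 dB → output overshoot 10 dB → GR 10 dB.
B applies 1.45 dB more gain reduction.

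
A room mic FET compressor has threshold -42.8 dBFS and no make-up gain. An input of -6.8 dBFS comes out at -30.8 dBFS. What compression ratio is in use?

Input overshoot = -6.8 − (-42.8) = 36 dB; output overshoot = -30.8 − (-42.8) = 12 dB.
Ratio = 36 / 12 = 3.

3:1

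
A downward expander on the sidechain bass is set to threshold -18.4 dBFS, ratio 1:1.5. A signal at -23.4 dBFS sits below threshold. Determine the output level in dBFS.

The input is 5 dB below the -18.4 dBFS threshold.
A 1:1.5 expander multiplies undershoot by 1.5: 5 × 1.5 = 7.5 dB below threshold.
Output = -18.4 − 7.5 = -25.9 dBFS.

-25.9 dBFS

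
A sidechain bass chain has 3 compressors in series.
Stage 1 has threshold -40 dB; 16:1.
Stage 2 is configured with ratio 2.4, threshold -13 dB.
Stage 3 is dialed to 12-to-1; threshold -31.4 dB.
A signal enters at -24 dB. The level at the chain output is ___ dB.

-39 dB

Stage 1: 16 dB above -40 dB, reduced 16:1 to 1 dB above → -39 dB.
Stage 2: -39 dB is at or below the -13 dB threshold — no compression; output -39 dB.
Stage 3: below threshold (-39 ≤ -31.4); passes unchanged; output -39 dB.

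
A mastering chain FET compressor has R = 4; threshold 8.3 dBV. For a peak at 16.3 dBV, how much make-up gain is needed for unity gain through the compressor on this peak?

Overshoot 8 dB → 8/4 = 2 dB after compression, so the compressed level is 8.3 + 2 = 10.3 dBV.
Make-up = target − compressed = 16.3 − 10.3 = 6 dB.

6 dB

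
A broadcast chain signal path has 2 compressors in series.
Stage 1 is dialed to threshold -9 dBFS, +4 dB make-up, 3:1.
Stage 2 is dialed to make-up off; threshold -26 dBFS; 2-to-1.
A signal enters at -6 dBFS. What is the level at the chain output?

-15 dBFS

Stage 1: overshoot 3 dB → 3/3 = 1 dB → -8 dBFS; +4 dB make-up → -4 dBFS.
Stage 2: -4 dBFS is 22 dB over -26 dBFS; at 2:1 that becomes 11 dB over, giving -15 dBFS.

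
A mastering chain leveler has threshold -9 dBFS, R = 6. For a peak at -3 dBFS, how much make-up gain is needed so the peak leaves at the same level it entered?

5 dB

Overshoot 6 dB → 6/6 = 1 dB after compression, so the compressed level is -9 + 1 = -8 dBFS.
Make-up = target − compressed = -3 − (-8) = 5 dB.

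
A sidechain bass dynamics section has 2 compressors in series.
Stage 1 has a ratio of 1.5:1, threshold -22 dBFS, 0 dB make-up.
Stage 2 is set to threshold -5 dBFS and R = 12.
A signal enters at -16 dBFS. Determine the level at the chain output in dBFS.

Stage 1: -16 dBFS is 6 dB over -22 dBFS; at 1.5:1 that becomes 4 dB over, giving -18 dBFS.
Stage 2: -18 dBFS is at or below the -5 dBFS threshold — no compression; output -18 dBFS.

-18 dBFS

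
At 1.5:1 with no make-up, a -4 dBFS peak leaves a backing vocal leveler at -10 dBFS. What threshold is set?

-22 dBFS

Input is 18 dB above T (since output overshoot × R = input overshoot: (-10 − T)·1.5 = -4 − T gives T = -22 dBFS).
Check: -22 + (-4 − (-22))/1.5 = -22 + 12 = -10 dBFS. ✓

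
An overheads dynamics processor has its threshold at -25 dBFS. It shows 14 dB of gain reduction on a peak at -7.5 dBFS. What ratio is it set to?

5:1

Input overshoot = -7.5 − (-25) = 17.5 dB.
Output overshoot = 17.5 − 14 = 3.5 dB.
Ratio = input overshoot / output overshoot = 17.5 / 3.5 = 5.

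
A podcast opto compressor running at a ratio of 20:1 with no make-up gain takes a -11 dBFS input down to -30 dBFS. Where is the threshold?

Gain reduction = -11 − (-30) = 19 dB; output overshoot = GR / (R − 1) = 19 / 19 = 1 dB.
Threshold = output − output overshoot = -30 − 1 = -31 dBFS.

-31 dBFS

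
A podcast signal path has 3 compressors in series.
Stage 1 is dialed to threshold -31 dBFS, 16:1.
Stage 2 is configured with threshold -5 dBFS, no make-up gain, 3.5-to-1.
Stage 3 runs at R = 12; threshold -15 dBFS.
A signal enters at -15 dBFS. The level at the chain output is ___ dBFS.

Stage 1: 16 dB above -31 dBFS, reduced 16:1 to 1 dB above → -30 dBFS.
Stage 2: -30 dBFS ≤ -5 dBFS, so stage 2 doesn't engage; output -30 dBFS.
Stage 3: below threshold (-30 ≤ -15); passes unchanged; output -30 dBFS.

-30 dBFS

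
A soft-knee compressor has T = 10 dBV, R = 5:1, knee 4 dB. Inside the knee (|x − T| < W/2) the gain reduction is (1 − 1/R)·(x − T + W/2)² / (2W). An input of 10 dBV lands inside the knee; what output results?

x − T + W/2 = 10 − 10 + 2 = 2.
GR = (1 − 1/5) × 2² / 8 = 0.8 × 4 / 8 = 0.4 dB.
Output = 10 − 0.4 = 9.6 dBV.

9.6 dBV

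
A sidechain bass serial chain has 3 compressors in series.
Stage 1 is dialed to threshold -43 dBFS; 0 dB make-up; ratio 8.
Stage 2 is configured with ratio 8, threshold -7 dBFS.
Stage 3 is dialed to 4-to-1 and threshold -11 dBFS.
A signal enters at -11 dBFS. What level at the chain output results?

Stage 1: 32 dB above -43 dBFS, reduced 8:1 to 4 dB above → -39 dBFS.
Stage 2: -39 dBFS ≤ -7 dBFS, so stage 2 doesn't engage; output -39 dBFS.
Stage 3: -39 dBFS is at or below the -11 dBFS threshold — no compression; output -39 dBFS.

-39 dBFS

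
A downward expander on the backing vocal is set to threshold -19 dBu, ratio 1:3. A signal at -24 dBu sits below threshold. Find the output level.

Undershoot = (-19) − (-24) = 5 dB.
At 1:3, that expands to 15 dB under threshold.
Output = -19 − 15 = -34 dBu.

-34 dBu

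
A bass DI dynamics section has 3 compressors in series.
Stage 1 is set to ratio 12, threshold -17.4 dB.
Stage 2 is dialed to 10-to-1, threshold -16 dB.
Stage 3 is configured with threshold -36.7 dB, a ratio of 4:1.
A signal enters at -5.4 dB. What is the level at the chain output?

-31.625 dB

Stage 1: 12 dB above -17.4 dB, reduced 12:1 to 1 dB above → -16.4 dB.
Stage 2: below threshold (-16.4 ≤ -16); passes unchanged; output -16.4 dB.
Stage 3: overshoot 20.3 dB → 20.3/4 = 5.075 dB → -31.625 dB.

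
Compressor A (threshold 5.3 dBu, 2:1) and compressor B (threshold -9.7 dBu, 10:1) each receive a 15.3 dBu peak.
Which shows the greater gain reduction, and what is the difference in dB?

B, by 17.5 dB

A: GR = 10 − 10/2 = 5 dB.
B: GR = 25 − 25/10 = 22.5 dB.
Difference: 17.5 dB in favour of B.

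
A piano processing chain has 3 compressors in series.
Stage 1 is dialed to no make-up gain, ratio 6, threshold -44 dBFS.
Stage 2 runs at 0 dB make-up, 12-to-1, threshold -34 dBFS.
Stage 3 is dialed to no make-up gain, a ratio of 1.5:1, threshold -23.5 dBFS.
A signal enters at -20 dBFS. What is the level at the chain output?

Stage 1: 24 dB above -44 dBFS, reduced 6:1 to 4 dB above → -40 dBFS.
Stage 2: -40 dBFS is at or below the -34 dBFS threshold — no compression; output -40 dBFS.
Stage 3: below threshold (-40 ≤ -23.5); passes unchanged; output -40 dBFS.

-40 dBFS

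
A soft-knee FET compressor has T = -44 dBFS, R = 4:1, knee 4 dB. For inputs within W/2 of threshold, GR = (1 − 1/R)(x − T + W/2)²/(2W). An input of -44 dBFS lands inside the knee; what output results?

-44.375 dBFS

x − T + W/2 = -44 − (-44) + 2 = 2.
GR = (1 − 1/4) × 2² / 8 = 0.75 × 4 / 8 = 0.375 dB.
Output = -44 − 0.375 = -44.375 dBFS.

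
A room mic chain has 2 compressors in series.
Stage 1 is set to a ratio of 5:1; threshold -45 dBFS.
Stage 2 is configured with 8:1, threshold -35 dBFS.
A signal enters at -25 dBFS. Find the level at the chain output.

-41 dBFS

Stage 1: 20 dB above -45 dBFS, reduced 5:1 to 4 dB above → -41 dBFS.
Stage 2: -41 dBFS is at or below the -35 dBFS threshold — no compression; output -41 dBFS.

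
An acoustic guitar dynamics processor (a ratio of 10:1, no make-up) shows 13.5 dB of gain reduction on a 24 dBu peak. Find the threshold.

9 dBu

Input is 15 dB above T (since output overshoot × R = input overshoot: (10.5 − T)·10 = 24 − T gives T = 9 dBu).
Check: 9 + (24 − 9)/10 = 9 + 1.5 = 10.5 dBu. ✓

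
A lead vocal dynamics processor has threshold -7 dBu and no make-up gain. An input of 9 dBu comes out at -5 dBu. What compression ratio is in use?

Input overshoot = 9 − (-7) = 16 dB; output overshoot = -5 − (-7) = 2 dB.
Ratio = 16 / 2 = 8.

8:1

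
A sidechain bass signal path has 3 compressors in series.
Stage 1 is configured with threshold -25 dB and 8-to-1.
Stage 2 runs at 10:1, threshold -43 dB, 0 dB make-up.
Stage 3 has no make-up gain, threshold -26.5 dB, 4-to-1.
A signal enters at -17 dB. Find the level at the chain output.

Stage 1: 8 dB above -25 dB, reduced 8:1 to 1 dB above → -24 dB.
Stage 2: -24 dB is 19 dB over -43 dB; at 10:1 that becomes 1.9 dB over, giving -41.1 dB.
Stage 3: -41.1 dB is at or below the -26.5 dB threshold — no compression; output -41.1 dB.

-41.1 dB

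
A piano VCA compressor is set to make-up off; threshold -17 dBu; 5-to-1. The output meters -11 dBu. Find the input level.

The compressed level sits -11 − (-17) = 6 dB over threshold.
Undo the ratio: input overshoot = 6 × 5 = 30 dB, giving input = 13 dBu.

13 dBu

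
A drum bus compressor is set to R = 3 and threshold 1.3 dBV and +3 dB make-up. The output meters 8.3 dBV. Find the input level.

Remove make-up: 8.3 − 3 = 5.3 dBV.
Post-compression overshoot = 5.3 − 1.3 = 4 dB.
Before 3:1 compression the overshoot was 4 × 3 = 12 dB, so input = 1.3 + 12 = 13.3 dBV.

13.3 dBV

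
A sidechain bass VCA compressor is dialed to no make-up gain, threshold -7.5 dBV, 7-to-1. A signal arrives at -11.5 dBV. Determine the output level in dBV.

-11.5 dBV is 4 dB below the -7.5 dBV threshold, so no gain reduction is applied.
Output = input = -11.5 dBV.

-11.5 dBV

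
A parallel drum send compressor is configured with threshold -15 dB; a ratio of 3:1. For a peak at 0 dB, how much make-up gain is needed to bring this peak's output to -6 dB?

4 dB

The peak compresses to -15 + 15/3 = -10 dB.
To reach -6 dB requires -6 − (-10) = 4 dB of make-up.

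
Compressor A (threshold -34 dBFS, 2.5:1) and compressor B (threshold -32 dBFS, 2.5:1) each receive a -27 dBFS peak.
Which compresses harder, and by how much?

A: GR = 7 − 7/2.5 = 4.2 dB.
B: GR = 5 − 5/2.5 = 3 dB.
Difference: 1.2 dB in favour of A.

A, by 1.2 dB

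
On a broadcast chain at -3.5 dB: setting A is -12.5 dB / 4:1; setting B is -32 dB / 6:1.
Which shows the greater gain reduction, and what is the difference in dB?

A: GR = 9 − 9/4 = 6.75 dB.
B: GR = 28.5 − 28.5/6 = 23.75 dB.
B applies 17 dB more gain reduction.

B, by 17 dB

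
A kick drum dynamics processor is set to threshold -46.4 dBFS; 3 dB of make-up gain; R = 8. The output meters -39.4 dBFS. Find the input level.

Stripping the +3 dB make-up gives -42.4 dBFS at the gain stage.
That's 4 dB above the -46.4 dBFS threshold.
Undo the ratio: input overshoot = 4 × 8 = 32 dB, giving input = -14.4 dBFS.

-14.4 dBFS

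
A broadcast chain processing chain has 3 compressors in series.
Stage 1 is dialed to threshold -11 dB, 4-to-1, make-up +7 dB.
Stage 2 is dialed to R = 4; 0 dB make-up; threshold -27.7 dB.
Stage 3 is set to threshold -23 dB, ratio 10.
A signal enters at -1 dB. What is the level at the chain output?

Stage 1: -1 dB is 10 dB over -11 dB; at 4:1 that becomes 2.5 dB over, giving -8.5 dB; +7 dB make-up → -1.5 dB.
Stage 2: overshoot 26.2 dB → 26.2/4 = 6.55 dB → -21.15 dB.
Stage 3: 1.85 dB above -23 dB, reduced 10:1 to 0.185 dB above → -22.815 dB.

-22.815 dB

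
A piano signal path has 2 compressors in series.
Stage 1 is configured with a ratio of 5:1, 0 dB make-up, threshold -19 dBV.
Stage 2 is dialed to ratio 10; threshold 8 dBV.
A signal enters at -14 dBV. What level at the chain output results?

Stage 1: -14 dBV is 5 dB over -19 dBV; at 5:1 that becomes 1 dB over, giving -18 dBV.
Stage 2: -18 dBV is at or below the 8 dBV threshold — no compression; output -18 dBV.

-18 dBV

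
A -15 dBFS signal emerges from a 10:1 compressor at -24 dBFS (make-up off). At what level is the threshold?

Gain reduction = -15 − (-24) = 9 dB; output overshoot = GR / (R − 1) = 9 / 9 = 1 dB.
Threshold = output − output overshoot = -24 − 1 = -25 dBFS.

-25 dBFS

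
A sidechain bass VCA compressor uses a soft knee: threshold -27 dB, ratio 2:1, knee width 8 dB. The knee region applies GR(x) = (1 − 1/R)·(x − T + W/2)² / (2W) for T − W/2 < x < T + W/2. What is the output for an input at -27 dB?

x − T + W/2 = -27 − (-27) + 4 = 4.
GR = (1 − 1/2) × 4² / 16 = 0.5 × 16 / 16 = 0.5 dB.
Output = -27 − 0.5 = -27.5 dB.

-27.5 dB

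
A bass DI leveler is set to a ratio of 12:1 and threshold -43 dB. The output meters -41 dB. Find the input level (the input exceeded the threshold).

-19 dB

The compressed level sits -41 − (-43) = 2 dB over threshold.
Input overshoot = R × output overshoot = 24 dB → input = -43 + 24 = -19 dB.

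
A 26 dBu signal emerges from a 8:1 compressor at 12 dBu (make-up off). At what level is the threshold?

Gain reduction = 26 − 12 = 14 dB; output overshoot = GR / (R − 1) = 14 / 7 = 2 dB.
Threshold = output − output overshoot = 12 − 2 = 10 dBu.

10 dBu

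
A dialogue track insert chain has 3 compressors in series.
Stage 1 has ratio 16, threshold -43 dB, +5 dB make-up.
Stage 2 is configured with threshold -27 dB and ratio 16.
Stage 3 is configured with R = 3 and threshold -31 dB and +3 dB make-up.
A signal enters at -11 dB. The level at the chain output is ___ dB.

Stage 1: -11 dB is 32 dB over -43 dB; at 16:1 that becomes 2 dB over, giving -41 dB; +5 dB make-up → -36 dB.
Stage 2: below threshold (-36 ≤ -27); passes unchanged; output -36 dB.
Stage 3: -36 dB is at or below the -31 dB threshold — no compression; make-up brings it to -33 dB.

-33 dB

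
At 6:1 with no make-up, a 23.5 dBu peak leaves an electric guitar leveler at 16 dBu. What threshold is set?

14.5 dBu

Let T be the threshold. Output overshoot = (input overshoot)/R, so 16 − T = (23.5 − T)/6.
6·(16 − T) = 23.5 − T → 5·T = 96 − 23.5 = 72.5.
T = 72.5/5 = 14.5 dBu.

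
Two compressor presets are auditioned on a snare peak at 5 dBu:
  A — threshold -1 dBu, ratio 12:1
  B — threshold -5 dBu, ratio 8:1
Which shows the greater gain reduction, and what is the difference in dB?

B, by 3.25 dB

A: overshoot 6 dB → output overshoot 0.5 dB → GR 5.5 dB.
B: overshoot 10 dB → output overshoot 1.25 dB → GR 8.75 dB.
Difference: 3.25 dB in favour of B.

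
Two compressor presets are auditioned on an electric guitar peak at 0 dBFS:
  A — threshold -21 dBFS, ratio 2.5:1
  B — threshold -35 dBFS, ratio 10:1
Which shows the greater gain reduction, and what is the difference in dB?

B, by 18.9 dB

A: overshoot 21 dB → output overshoot 8.4 dB → GR 12.6 dB.
B: overshoot 35 dB → output overshoot 3.5 dB → GR 31.5 dB.
B reduces 18.9 dB more.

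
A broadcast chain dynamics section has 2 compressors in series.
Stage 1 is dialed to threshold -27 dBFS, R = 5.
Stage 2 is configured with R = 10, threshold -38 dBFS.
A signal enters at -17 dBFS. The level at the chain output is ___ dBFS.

-36.7 dBFS

Stage 1: 10 dB above -27 dBFS, reduced 5:1 to 2 dB above → -25 dBFS.
Stage 2: -25 dBFS is 13 dB over -38 dBFS; at 10:1 that becomes 1.3 dB over, giving -36.7 dBFS.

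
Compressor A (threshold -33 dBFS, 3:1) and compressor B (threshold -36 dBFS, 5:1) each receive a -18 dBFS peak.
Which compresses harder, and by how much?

A: GR = 15 − 15/3 = 10 dB.
B: GR = 18 − 18/5 = 14.4 dB.
B reduces 4.4 dB more.

B, by 4.4 dB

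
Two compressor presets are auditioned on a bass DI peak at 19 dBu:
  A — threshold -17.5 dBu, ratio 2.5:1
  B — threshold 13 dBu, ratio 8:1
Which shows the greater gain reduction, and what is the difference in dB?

A, by 16.65 dB

A: overshoot 36.5 dB → output overshoot 14.6 dB → GR 21.9 dB.
B: overshoot 6 dB → output overshoot 0.75 dB → GR 5.25 dB.
A reduces 16.65 dB more.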